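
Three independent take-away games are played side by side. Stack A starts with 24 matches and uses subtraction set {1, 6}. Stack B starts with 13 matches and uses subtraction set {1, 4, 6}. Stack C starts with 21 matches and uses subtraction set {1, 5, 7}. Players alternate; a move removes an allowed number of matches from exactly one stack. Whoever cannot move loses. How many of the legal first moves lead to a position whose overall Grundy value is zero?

7

Stack A, S = {1, 6}:
n :  0  1  2  3  4  5  6  7  8  9 10 11 12 13 14 15 16 17 18 19 20 21 22 23 24
G :  0  1  0  1  0  1  2  0  1  0  1  0  1  2  0  1  0  1  0  1  2  0  1  0  1
G_A(24) = 1.
Stack B, S = {1, 4, 6}:
G(0) = 0
G(1) = mex{0} = 1
G(2) = mex{1} = 0
G(3) = mex{0} = 1
G(4) = mex{1,0} = 2
G(5) = mex{2,1} = 0
G(6) = mex{0,0,0} = 1
G(7) = mex{1,1,1} = 0
G(8) = mex{0,2,0} = 1
G(9) = mex{1,0,1} = 2
G(10) = mex{2,1,2} = 0
G(11) = mex{0,0,0} = 1
G(12) = mex{1,1,1} = 0
G(13) = mex{0,2,0} = 1
G_B(13) = 1.
Stack C, S = {1, 5, 7}:
n :  0  1  2  3  4  5  6  7  8  9 10 11 12 13 14 15 16 17 18 19 20 21
G :  0  1  0  1  0  1  0  1  0  1  0  1  0  1  0  1  0  1  0  1  0  1
G_C(21) = 1.
Combined Grundy value = 1 ⊕ 1 ⊕ 1 = 1.
A winning move leaves total XOR = 0, i.e. changes one component's Grundy value g to g ⊕ X where X is the current total.
Stack A: need g' = 1⊕1 = 0. Options: 24−1→G=0, 24−6→G=0. Hits: 2.
Stack B: need g' = 1⊕1 = 0. Options: 13−1→G=0, 13−4→G=2, 13−6→G=0. Hits: 2.
Stack C: need g' = 1⊕1 = 0. Options: 21−1→G=0, 21−5→G=0, 21−7→G=0. Hits: 3.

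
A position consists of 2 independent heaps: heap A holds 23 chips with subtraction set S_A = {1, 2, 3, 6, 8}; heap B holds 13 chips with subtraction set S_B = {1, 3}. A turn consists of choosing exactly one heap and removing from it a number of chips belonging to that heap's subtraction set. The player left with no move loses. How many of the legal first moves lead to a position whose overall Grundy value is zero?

0

Heap A, S = {1, 2, 3, 6, 8}:
n :  0  1  2  3  4  5  6  7  8  9 10 11 12 13 14 15 16 17 18 19 20 21 22 23
G :  0  1  2  3  0  1  2  3  4  0  1  2  3  0  1  2  3  4  0  1  2  3  0  1
G_A(23) = 1.
Heap B, S = {1, 3}:
G(0) = 0
G(1) = mex{0} = 1
G(2) = mex{1} = 0
G(3) = mex{0,0} = 1
G(4) = mex{1,1} = 0
G(5) = mex{0,0} = 1
G(6) = mex{1,1} = 0
G(7) = mex{0,0} = 1
G(8) = mex{1,1} = 0
G(9) = mex{0,0} = 1
G(10) = mex{1,1} = 0
G(11) = mex{0,0} = 1
G(12) = mex{1,1} = 0
G(13) = mex{0,0} = 1
G_B(13) = 1.
Combined Grundy value = 1 ⊕ 1 = 0.
A winning move leaves total XOR = 0, i.e. changes one component's Grundy value g to g ⊕ X where X is the current total.
Heap A: target g' = 1⊕0 = 1, but every legal move changes the Grundy value (mex property), so 0 moves.
Heap B: target g' = 1⊕0 = 1, but every legal move changes the Grundy value (mex property), so 0 moves.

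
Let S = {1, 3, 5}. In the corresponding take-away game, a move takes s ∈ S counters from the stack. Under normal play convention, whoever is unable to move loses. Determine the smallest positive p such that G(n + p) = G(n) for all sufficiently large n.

2

n :  0  1  2  3  4  5  6  7  8  9 10 11 12 13 14
G :  0  1  0  1  0  1  0  1  0  1  0  1  0  1  0
G(n+2) = G(n) holds for n = 0,…,4 (a full window of length max(S) = 5), so the sequence is purely periodic with period 2.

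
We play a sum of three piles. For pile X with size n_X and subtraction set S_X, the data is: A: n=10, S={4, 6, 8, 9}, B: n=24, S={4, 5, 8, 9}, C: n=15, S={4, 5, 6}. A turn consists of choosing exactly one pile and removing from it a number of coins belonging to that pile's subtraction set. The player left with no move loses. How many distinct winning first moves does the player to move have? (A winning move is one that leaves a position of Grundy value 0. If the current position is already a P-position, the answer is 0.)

2

Pile A, S = {4, 6, 8, 9}:
n :  0  1  2  3  4  5  6  7  8  9 10
G :  0  0  0  0  1  1  1  1  2  2  2
G_A(10) = 2.
Pile B, S = {4, 5, 8, 9}:
G(0) = 0
G(1) = mex{} = 0
G(2) = mex{} = 0
G(3) = mex{} = 0
G(4) = mex{0} = 1
G(5) = mex{0,0} = 1
G(6) = mex{0,0} = 1
G(7) = mex{0,0} = 1
G(8) = mex{1,0,0} = 2
G(9) = mex{1,1,0,0} = 2
G(10) = mex{1,1,0,0} = 2
G(11) = mex{1,1,0,0} = 2
G(12) = mex{2,1,1,0} = 3
G(13) = mex{2,2,1,1} = 0
G(14) = mex{2,2,1,1} = 0
G(15) = mex{2,2,1,1} = 0
G(16) = mex{3,2,2,1} = 0
G(17) = mex{0,3,2,2} = 1
G(18) = mex{0,0,2,2} = 1
G(19) = mex{0,0,2,2} = 1
G(20) = mex{0,0,3,2} = 1
G(21) = mex{1,0,0,3} = 2
G(22) = mex{1,1,0,0} = 2
G(23) = mex{1,1,0,0} = 2
G(24) = mex{1,1,0,0} = 2
G_B(24) = 2.
Pile C, S = {4, 5, 6}:
n :  0  1  2  3  4  5  6  7  8  9 10 11 12 13 14 15
G :  0  0  0  0  1  1  1  1  2  2  0  0  0  0  1  1
G_C(15) = 1.
Combined Grundy value = 2 ⊕ 2 ⊕ 1 = 1.
A winning move leaves total XOR = 0, i.e. changes one component's Grundy value g to g ⊕ X where X is the current total.
Pile A: need g' = 2⊕1 = 3. Options: 10−4→G=1, 10−6→G=1, 10−8→G=0, 10−9→G=0. Hits: 0.
Pile B: need g' = 2⊕1 = 3. Options: 24−4→G=1, 24−5→G=1, 24−8→G=0, 24−9→G=0. Hits: 0.
Pile C: need g' = 1⊕1 = 0. Options: 15−4→G=0, 15−5→G=0, 15−6→G=2. Hits: 2.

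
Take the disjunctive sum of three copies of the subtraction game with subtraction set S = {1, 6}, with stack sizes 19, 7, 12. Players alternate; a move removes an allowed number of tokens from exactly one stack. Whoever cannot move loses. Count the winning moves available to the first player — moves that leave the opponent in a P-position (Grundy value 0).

0

All stacks use S = {1, 6}:
n :  0  1  2  3  4  5  6  7  8  9 10 11 12 13 14 15 16 17 18 19
G :  0  1  0  1  0  1  2  0  1  0  1  0  1  2  0  1  0  1  0  1
Stack A: G(19) = 1.
Stack B: G(7) = 0.
Stack C: G(12) = 1.
Combined Grundy value = 1 ⊕ 0 ⊕ 1 = 0.
A winning move leaves total XOR = 0, i.e. changes one component's Grundy value g to g ⊕ X where X is the current total.
Stack A: target g' = 1⊕0 = 1, but every legal move changes the Grundy value (mex property), so 0 moves.
Stack B: target g' = 0⊕0 = 0, but every legal move changes the Grundy value (mex property), so 0 moves.
Stack C: target g' = 1⊕0 = 1, but every legal move changes the Grundy value (mex property), so 0 moves.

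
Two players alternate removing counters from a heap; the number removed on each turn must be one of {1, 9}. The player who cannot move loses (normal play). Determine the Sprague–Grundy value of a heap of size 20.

G(0) = 0
G(1) = mex{0} = 1
G(2) = mex{1} = 0
G(3) = mex{0} = 1
G(4) = mex{1} = 0
G(5) = mex{0} = 1
G(6) = mex{1} = 0
G(7) = mex{0} = 1
G(8) = mex{1} = 0
G(9) = mex{0,0} = 1
G(10) = mex{1,1} = 0
G(11) = mex{0,0} = 1
G(12) = mex{1,1} = 0
G(13) = mex{0,0} = 1
G(14) = mex{1,1} = 0
G(15) = mex{0,0} = 1
G(16) = mex{1,1} = 0
G(17) = mex{0,0} = 1
G(18) = mex{1,1} = 0
G(19) = mex{0,0} = 1
G(20) = mex{1,1} = 0

0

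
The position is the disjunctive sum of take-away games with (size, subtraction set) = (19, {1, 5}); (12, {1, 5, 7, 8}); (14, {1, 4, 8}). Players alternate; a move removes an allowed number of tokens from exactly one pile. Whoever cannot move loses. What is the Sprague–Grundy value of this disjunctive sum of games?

Pile A, S = {1, 5}:
G(0) = 0
G(1) = mex{0} = 1
G(2) = mex{1} = 0
G(3) = mex{0} = 1
G(4) = mex{1} = 0
G(5) = mex{0,0} = 1
G(6) = mex{1,1} = 0
G(7) = mex{0,0} = 1
G(8) = mex{1,1} = 0
G(9) = mex{0,0} = 1
G(10) = mex{1,1} = 0
G(11) = mex{0,0} = 1
G(12) = mex{1,1} = 0
G(13) = mex{0,0} = 1
G(14) = mex{1,1} = 0
G(15) = mex{0,0} = 1
G(16) = mex{1,1} = 0
G(17) = mex{0,0} = 1
G(18) = mex{1,1} = 0
G(19) = mex{0,0} = 1
G_A(19) = 1.
Pile B, S = {1, 5, 7, 8}:
G(0) = 0
G(1) = mex{0} = 1
G(2) = mex{1} = 0
G(3) = mex{0} = 1
G(4) = mex{1} = 0
G(5) = mex{0,0} = 1
G(6) = mex{1,1} = 0
G(7) = mex{0,0,0} = 1
G(8) = mex{1,1,1,0} = 2
G(9) = mex{2,0,0,1} = 3
G(10) = mex{3,1,1,0} = 2
G(11) = mex{2,0,0,1} = 3
G(12) = mex{3,1,1,0} = 2
G_B(12) = 2.
Pile C, S = {1, 4, 8}:
n :  0  1  2  3  4  5  6  7  8  9 10 11 12 13 14
G :  0  1  0  1  2  0  1  0  1  2  3  2  0  1  0
G_C(14) = 0.
Combined Grundy value = 1 ⊕ 2 ⊕ 0 = 3.

3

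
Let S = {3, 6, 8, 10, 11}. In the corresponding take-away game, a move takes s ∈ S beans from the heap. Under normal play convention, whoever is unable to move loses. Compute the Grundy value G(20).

2

n :  0  1  2  3  4  5  6  7  8  9 10 11 12 13 14 15 16 17 18 19 20
G :  0  0  0  1  1  1  2  2  2  3  3  3  4  4  0  0  0  1  1  1  2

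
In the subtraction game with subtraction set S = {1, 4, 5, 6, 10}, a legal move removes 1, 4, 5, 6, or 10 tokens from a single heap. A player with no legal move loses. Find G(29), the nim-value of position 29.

0

n :  0  1  2  3  4  5  6  7  8  9 10 11 12 13 14 15 16 17 18 19 20 21 22 23 24 25 26 27 28 29
G :  0  1  0  1  2  3  2  3  4  0  1  0  1  2  3  2  3  4  0  1  0  1  2  3  2  3  4  0  1  0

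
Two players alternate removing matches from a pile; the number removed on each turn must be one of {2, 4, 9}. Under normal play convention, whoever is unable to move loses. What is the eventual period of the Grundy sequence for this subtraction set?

G(0) = 0
G(1) = mex{} = 0
G(2) = mex{0} = 1
G(3) = mex{0} = 1
G(4) = mex{1,0} = 2
G(5) = mex{1,0} = 2
G(6) = mex{2,1} = 0
G(7) = mex{2,1} = 0
G(8) = mex{0,2} = 1
G(9) = mex{0,2,0} = 1
G(10) = mex{1,0,0} = 2
G(11) = mex{1,0,1} = 2
G(12) = mex{2,1,1} = 0
G(13) = mex{2,1,2} = 0
G(14) = mex{0,2,2} = 1
G(15) = mex{0,2,0} = 1
G(16) = mex{1,0,0} = 2
G(n+6) = G(n) holds for n = 0,…,8 (a full window of length max(S) = 9), so the sequence is purely periodic with period 6.

6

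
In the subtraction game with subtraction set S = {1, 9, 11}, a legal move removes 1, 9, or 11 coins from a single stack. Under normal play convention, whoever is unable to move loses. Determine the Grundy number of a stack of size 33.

G(0) = 0
G(1) = mex{0} = 1
G(2) = mex{1} = 0
G(3) = mex{0} = 1
G(4) = mex{1} = 0
G(5) = mex{0} = 1
G(6) = mex{1} = 0
G(7) = mex{0} = 1
G(8) = mex{1} = 0
G(9) = mex{0,0} = 1
G(10) = mex{1,1} = 0
G(11) = mex{0,0,0} = 1
G(12) = mex{1,1,1} = 0
G(13) = mex{0,0,0} = 1
G(14) = mex{1,1,1} = 0
G(15) = mex{0,0,0} = 1
G(16) = mex{1,1,1} = 0
G(17) = mex{0,0,0} = 1
G(18) = mex{1,1,1} = 0
G(19) = mex{0,0,0} = 1
G(20) = mex{1,1,1} = 0
G(21) = mex{0,0,0} = 1
G(22) = mex{1,1,1} = 0
G(23) = mex{0,0,0} = 1
G(24) = mex{1,1,1} = 0
G(25) = mex{0,0,0} = 1
G(26) = mex{1,1,1} = 0
G(27) = mex{0,0,0} = 1
G(28) = mex{1,1,1} = 0
G(29) = mex{0,0,0} = 1
G(30) = mex{1,1,1} = 0
G(31) = mex{0,0,0} = 1
G(32) = mex{1,1,1} = 0
G(33) = mex{0,0,0} = 1

1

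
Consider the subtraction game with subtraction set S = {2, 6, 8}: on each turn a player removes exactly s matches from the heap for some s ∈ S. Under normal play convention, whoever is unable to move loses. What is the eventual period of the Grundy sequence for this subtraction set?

14

G(0) = 0
G(1) = mex{} = 0
G(2) = mex{0} = 1
G(3) = mex{0} = 1
G(4) = mex{1} = 0
G(5) = mex{1} = 0
G(6) = mex{0,0} = 1
G(7) = mex{0,0} = 1
G(8) = mex{1,1,0} = 2
G(9) = mex{1,1,0} = 2
G(10) = mex{2,0,1} = 3
G(11) = mex{2,0,1} = 3
G(12) = mex{3,1,0} = 2
G(13) = mex{3,1,0} = 2
G(14) = mex{2,2,1} = 0
G(15) = mex{2,2,1} = 0
G(16) = mex{0,3,2} = 1
G(17) = mex{0,3,2} = 1
G(18) = mex{1,2,3} = 0
G(19) = mex{1,2,3} = 0
G(20) = mex{0,0,2} = 1
G(21) = mex{0,0,2} = 1
G(22) = mex{1,1,0} = 2
G(23) = mex{1,1,0} = 2
G(24) = mex{2,0,1} = 3
G(25) = mex{2,0,1} = 3
G(26) = mex{3,1,0} = 2
G(27) = mex{3,1,0} = 2
G(28) = mex{2,2,1} = 0
G(29) = mex{2,2,1} = 0
G(n+14) = G(n) holds for n = 0,…,7 (a full window of length max(S) = 8), so the sequence is purely periodic with period 14.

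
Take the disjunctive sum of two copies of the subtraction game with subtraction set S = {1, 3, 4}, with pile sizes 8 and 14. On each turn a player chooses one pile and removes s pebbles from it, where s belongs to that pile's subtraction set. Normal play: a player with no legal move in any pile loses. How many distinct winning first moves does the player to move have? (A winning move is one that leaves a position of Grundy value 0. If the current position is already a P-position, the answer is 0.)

All piles use S = {1, 3, 4}:
G(0) = 0
G(1) = mex{0} = 1
G(2) = mex{1} = 0
G(3) = mex{0,0} = 1
G(4) = mex{1,1,0} = 2
G(5) = mex{2,0,1} = 3
G(6) = mex{3,1,0} = 2
G(7) = mex{2,2,1} = 0
G(8) = mex{0,3,2} = 1
G(9) = mex{1,2,3} = 0
G(10) = mex{0,0,2} = 1
G(11) = mex{1,1,0} = 2
G(12) = mex{2,0,1} = 3
G(13) = mex{3,1,0} = 2
G(14) = mex{2,2,1} = 0
Pile A: G(8) = 1.
Pile B: G(14) = 0.
Combined Grundy value = 1 ⊕ 0 = 1.
A winning move leaves total XOR = 0, i.e. changes one component's Grundy value g to g ⊕ X where X is the current total.
Pile A: need g' = 1⊕1 = 0. Options: 8−1→G=0, 8−3→G=3, 8−4→G=2. Hits: 1.
Pile B: need g' = 0⊕1 = 1. Options: 14−1→G=2, 14−3→G=2, 14−4→G=1. Hits: 1.

2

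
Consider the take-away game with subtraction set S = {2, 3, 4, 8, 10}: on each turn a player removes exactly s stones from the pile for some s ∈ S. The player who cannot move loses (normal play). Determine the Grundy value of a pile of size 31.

n :  0  1  2  3  4  5  6  7  8  9 10 11 12 13 14 15 16 17 18 19 20 21 22 23 24 25 26 27 28 29 30 31
G :  0  0  1  1  2  2  0  0  1  1  2  2  0  0  1  1  2  2  0  0  1  1  2  2  0  0  1  1  2  2  0  0

0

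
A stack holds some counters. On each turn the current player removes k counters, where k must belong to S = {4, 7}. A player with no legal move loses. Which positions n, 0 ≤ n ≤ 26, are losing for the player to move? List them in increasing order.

n :  0  1  2  3  4  5  6  7  8  9 10 11 12 13 14 15 16 17 18 19 20 21 22 23 24 25 26
G :  0  0  0  0  1  1  1  1  2  2  2  0  0  0  0  1  1  1  1  2  2  2  0  0  0  0  1
P-positions are exactly the n with G(n) = 0.

0, 1, 2, 3, 11, 12, 13, 14, 22, 23, 24, 25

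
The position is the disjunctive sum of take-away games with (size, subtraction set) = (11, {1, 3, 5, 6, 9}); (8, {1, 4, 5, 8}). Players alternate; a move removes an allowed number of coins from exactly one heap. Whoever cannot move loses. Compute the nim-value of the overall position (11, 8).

7

Heap A, S = {1, 3, 5, 6, 9}:
G(0) = 0
G(1) = mex{0} = 1
G(2) = mex{1} = 0
G(3) = mex{0,0} = 1
G(4) = mex{1,1} = 0
G(5) = mex{0,0,0} = 1
G(6) = mex{1,1,1,0} = 2
G(7) = mex{2,0,0,1} = 3
G(8) = mex{3,1,1,0} = 2
G(9) = mex{2,2,0,1,0} = 3
G(10) = mex{3,3,1,0,1} = 2
G(11) = mex{2,2,2,1,0} = 3
G_A(11) = 3.
Heap B, S = {1, 4, 5, 8}:
n : 0 1 2 3 4 5 6 7 8
G : 0 1 0 1 2 3 2 3 4
G_B(8) = 4.
Combined Grundy value = 3 ⊕ 4 = 7.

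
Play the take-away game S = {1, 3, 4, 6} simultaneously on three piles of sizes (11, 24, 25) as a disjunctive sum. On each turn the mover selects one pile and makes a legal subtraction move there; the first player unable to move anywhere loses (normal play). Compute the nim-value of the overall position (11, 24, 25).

1

All piles use S = {1, 3, 4, 6}:
n :  0  1  2  3  4  5  6  7  8  9 10 11 12 13 14 15 16 17 18 19 20 21 22 23 24 25
G :  0  1  0  1  2  3  2  0  1  0  1  2  3  2  0  1  0  1  2  3  2  0  1  0  1  2
Pile A: G(11) = 2.
Pile B: G(24) = 1.
Pile C: G(25) = 2.
Combined Grundy value = 2 ⊕ 1 ⊕ 2 = 1.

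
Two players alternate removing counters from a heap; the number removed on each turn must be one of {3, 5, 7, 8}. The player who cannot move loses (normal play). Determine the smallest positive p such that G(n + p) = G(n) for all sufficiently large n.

11

n :  0  1  2  3  4  5  6  7  8  9 10 11 12 13 14 15 16 17 18 19 20 21 22 23
G :  0  0  0  1  1  1  2  2  2  3  3  0  0  0  1  1  1  2  2  2  3  3  0  0
G(n+11) = G(n) holds for n = 0,…,7 (a full window of length max(S) = 8), so the sequence is purely periodic with period 11.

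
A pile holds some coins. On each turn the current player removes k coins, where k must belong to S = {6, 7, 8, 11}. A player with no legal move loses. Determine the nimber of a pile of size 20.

0

n :  0  1  2  3  4  5  6  7  8  9 10 11 12 13 14 15 16 17 18 19 20
G :  0  0  0  0  0  0  1  1  1  1  1  1  2  2  2  2  2  0  0  0  0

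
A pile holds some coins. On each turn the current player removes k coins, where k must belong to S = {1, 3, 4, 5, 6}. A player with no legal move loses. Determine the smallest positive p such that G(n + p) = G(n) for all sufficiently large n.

G(0) = 0
G(1) = mex{0} = 1
G(2) = mex{1} = 0
G(3) = mex{0,0} = 1
G(4) = mex{1,1,0} = 2
G(5) = mex{2,0,1,0} = 3
G(6) = mex{3,1,0,1,0} = 2
G(7) = mex{2,2,1,0,1} = 3
G(8) = mex{3,3,2,1,0} = 4
G(9) = mex{4,2,3,2,1} = 0
G(10) = mex{0,3,2,3,2} = 1
G(11) = mex{1,4,3,2,3} = 0
G(12) = mex{0,0,4,3,2} = 1
G(13) = mex{1,1,0,4,3} = 2
G(14) = mex{2,0,1,0,4} = 3
G(15) = mex{3,1,0,1,0} = 2
G(16) = mex{2,2,1,0,1} = 3
G(17) = mex{3,3,2,1,0} = 4
G(18) = mex{4,2,3,2,1} = 0
G(19) = mex{0,3,2,3,2} = 1
G(n+9) = G(n) holds for n = 0,…,5 (a full window of length max(S) = 6), so the sequence is purely periodic with period 9.

9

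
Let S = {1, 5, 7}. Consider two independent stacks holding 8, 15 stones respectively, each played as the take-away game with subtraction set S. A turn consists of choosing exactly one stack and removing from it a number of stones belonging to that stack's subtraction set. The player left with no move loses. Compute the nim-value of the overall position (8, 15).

All stacks use S = {1, 5, 7}:
n :  0  1  2  3  4  5  6  7  8  9 10 11 12 13 14 15
G :  0  1  0  1  0  1  0  1  0  1  0  1  0  1  0  1
Stack A: G(8) = 0.
Stack B: G(15) = 1.
Combined Grundy value = 0 ⊕ 1 = 1.

1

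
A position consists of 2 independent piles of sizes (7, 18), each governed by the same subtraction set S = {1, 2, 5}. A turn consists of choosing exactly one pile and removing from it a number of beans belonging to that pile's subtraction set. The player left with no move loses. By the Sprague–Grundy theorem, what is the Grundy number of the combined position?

1

All piles use S = {1, 2, 5}:
G(0) = 0
G(1) = mex{0} = 1
G(2) = mex{1,0} = 2
G(3) = mex{2,1} = 0
G(4) = mex{0,2} = 1
G(5) = mex{1,0,0} = 2
G(6) = mex{2,1,1} = 0
G(7) = mex{0,2,2} = 1
G(8) = mex{1,0,0} = 2
G(9) = mex{2,1,1} = 0
G(10) = mex{0,2,2} = 1
G(11) = mex{1,0,0} = 2
G(12) = mex{2,1,1} = 0
G(13) = mex{0,2,2} = 1
G(14) = mex{1,0,0} = 2
G(15) = mex{2,1,1} = 0
G(16) = mex{0,2,2} = 1
G(17) = mex{1,0,0} = 2
G(18) = mex{2,1,1} = 0
Pile A: G(7) = 1.
Pile B: G(18) = 0.
Combined Grundy value = 1 ⊕ 0 = 1.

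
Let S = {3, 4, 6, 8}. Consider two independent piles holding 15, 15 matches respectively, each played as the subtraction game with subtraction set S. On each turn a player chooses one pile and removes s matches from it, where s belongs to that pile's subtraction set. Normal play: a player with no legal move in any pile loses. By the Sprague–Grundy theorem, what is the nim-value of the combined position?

All piles use S = {3, 4, 6, 8}:
G(0) = 0
G(1) = mex{} = 0
G(2) = mex{} = 0
G(3) = mex{0} = 1
G(4) = mex{0,0} = 1
G(5) = mex{0,0} = 1
G(6) = mex{1,0,0} = 2
G(7) = mex{1,1,0} = 2
G(8) = mex{1,1,0,0} = 2
G(9) = mex{2,1,1,0} = 3
G(10) = mex{2,2,1,0} = 3
G(11) = mex{2,2,1,1} = 0
G(12) = mex{3,2,2,1} = 0
G(13) = mex{3,3,2,1} = 0
G(14) = mex{0,3,2,2} = 1
G(15) = mex{0,0,3,2} = 1
Pile A: G(15) = 1.
Pile B: G(15) = 1.
Combined Grundy value = 1 ⊕ 1 = 0.

0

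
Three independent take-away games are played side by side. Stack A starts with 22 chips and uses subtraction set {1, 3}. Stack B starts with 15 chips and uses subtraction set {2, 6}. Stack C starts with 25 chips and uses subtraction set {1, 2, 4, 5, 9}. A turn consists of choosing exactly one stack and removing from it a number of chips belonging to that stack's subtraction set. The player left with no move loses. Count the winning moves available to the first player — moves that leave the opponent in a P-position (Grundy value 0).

Stack A, S = {1, 3}:
n :  0  1  2  3  4  5  6  7  8  9 10 11 12 13 14 15 16 17 18 19 20 21 22
G :  0  1  0  1  0  1  0  1  0  1  0  1  0  1  0  1  0  1  0  1  0  1  0
G_A(22) = 0.
Stack B, S = {2, 6}:
n :  0  1  2  3  4  5  6  7  8  9 10 11 12 13 14 15
G :  0  0  1  1  0  0  1  1  0  0  1  1  0  0  1  1
G_B(15) = 1.
Stack C, S = {1, 2, 4, 5, 9}:
G(0) = 0
G(1) = mex{0} = 1
G(2) = mex{1,0} = 2
G(3) = mex{2,1} = 0
G(4) = mex{0,2,0} = 1
G(5) = mex{1,0,1,0} = 2
G(6) = mex{2,1,2,1} = 0
G(7) = mex{0,2,0,2} = 1
G(8) = mex{1,0,1,0} = 2
G(9) = mex{2,1,2,1,0} = 3
G(10) = mex{3,2,0,2,1} = 4
G(11) = mex{4,3,1,0,2} = 5
G(12) = mex{5,4,2,1,0} = 3
G(13) = mex{3,5,3,2,1} = 0
G(14) = mex{0,3,4,3,2} = 1
G(15) = mex{1,0,5,4,0} = 2
G(16) = mex{2,1,3,5,1} = 0
G(17) = mex{0,2,0,3,2} = 1
G(18) = mex{1,0,1,0,3} = 2
G(19) = mex{2,1,2,1,4} = 0
G(20) = mex{0,2,0,2,5} = 1
G(21) = mex{1,0,1,0,3} = 2
G(22) = mex{2,1,2,1,0} = 3
G(23) = mex{3,2,0,2,1} = 4
G(24) = mex{4,3,1,0,2} = 5
G(25) = mex{5,4,2,1,0} = 3
G_C(25) = 3.
Combined Grundy value = 0 ⊕ 1 ⊕ 3 = 2.
A winning move leaves total XOR = 0, i.e. changes one component's Grundy value g to g ⊕ X where X is the current total.
Stack A: need g' = 0⊕2 = 2. Options: 22−1→G=1, 22−3→G=1. Hits: 0.
Stack B: need g' = 1⊕2 = 3. Options: 15−2→G=0, 15−6→G=0. Hits: 0.
Stack C: need g' = 3⊕2 = 1. Options: 25−1→G=5, 25−2→G=4, 25−4→G=2, 25−5→G=1, 25−9→G=0. Hits: 1.

1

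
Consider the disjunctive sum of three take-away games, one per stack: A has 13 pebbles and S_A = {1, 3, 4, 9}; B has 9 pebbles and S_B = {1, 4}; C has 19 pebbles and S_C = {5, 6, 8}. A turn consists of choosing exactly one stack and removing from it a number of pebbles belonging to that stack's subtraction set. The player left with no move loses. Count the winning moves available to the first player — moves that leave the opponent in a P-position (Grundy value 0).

2

Stack A, S = {1, 3, 4, 9}:
n :  0  1  2  3  4  5  6  7  8  9 10 11 12 13
G :  0  1  0  1  2  3  2  0  1  4  3  2  0  1
G_A(13) = 1.
Stack B, S = {1, 4}:
G(0) = 0
G(1) = mex{0} = 1
G(2) = mex{1} = 0
G(3) = mex{0} = 1
G(4) = mex{1,0} = 2
G(5) = mex{2,1} = 0
G(6) = mex{0,0} = 1
G(7) = mex{1,1} = 0
G(8) = mex{0,2} = 1
G(9) = mex{1,0} = 2
G_B(9) = 2.
Stack C, S = {5, 6, 8}:
n :  0  1  2  3  4  5  6  7  8  9 10 11 12 13 14 15 16 17 18 19
G :  0  0  0  0  0  1  1  1  1  1  2  2  2  0  0  0  0  0  1  1
G_C(19) = 1.
Combined Grundy value = 1 ⊕ 2 ⊕ 1 = 2.
A winning move leaves total XOR = 0, i.e. changes one component's Grundy value g to g ⊕ X where X is the current total.
Stack A: need g' = 1⊕2 = 3. Options: 13−1→G=0, 13−3→G=3, 13−4→G=4, 13−9→G=2. Hits: 1.
Stack B: need g' = 2⊕2 = 0. Options: 9−1→G=1, 9−4→G=0. Hits: 1.
Stack C: need g' = 1⊕2 = 3. Options: 19−5→G=0, 19−6→G=0, 19−8→G=2. Hits: 0.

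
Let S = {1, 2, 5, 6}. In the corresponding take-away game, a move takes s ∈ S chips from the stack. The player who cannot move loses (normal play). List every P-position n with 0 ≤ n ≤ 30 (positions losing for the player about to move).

G(0) = 0
G(1) = mex{0} = 1
G(2) = mex{1,0} = 2
G(3) = mex{2,1} = 0
G(4) = mex{0,2} = 1
G(5) = mex{1,0,0} = 2
G(6) = mex{2,1,1,0} = 3
G(7) = mex{3,2,2,1} = 0
G(8) = mex{0,3,0,2} = 1
G(9) = mex{1,0,1,0} = 2
G(10) = mex{2,1,2,1} = 0
G(11) = mex{0,2,3,2} = 1
G(12) = mex{1,0,0,3} = 2
G(13) = mex{2,1,1,0} = 3
G(14) = mex{3,2,2,1} = 0
G(15) = mex{0,3,0,2} = 1
G(16) = mex{1,0,1,0} = 2
G(17) = mex{2,1,2,1} = 0
G(18) = mex{0,2,3,2} = 1
G(19) = mex{1,0,0,3} = 2
G(20) = mex{2,1,1,0} = 3
G(21) = mex{3,2,2,1} = 0
G(22) = mex{0,3,0,2} = 1
G(23) = mex{1,0,1,0} = 2
G(24) = mex{2,1,2,1} = 0
G(25) = mex{0,2,3,2} = 1
G(26) = mex{1,0,0,3} = 2
G(27) = mex{2,1,1,0} = 3
G(28) = mex{3,2,2,1} = 0
G(29) = mex{0,3,0,2} = 1
G(30) = mex{1,0,1,0} = 2
P-positions are exactly the n with G(n) = 0.

0, 3, 7, 10, 14, 17, 21, 24, 28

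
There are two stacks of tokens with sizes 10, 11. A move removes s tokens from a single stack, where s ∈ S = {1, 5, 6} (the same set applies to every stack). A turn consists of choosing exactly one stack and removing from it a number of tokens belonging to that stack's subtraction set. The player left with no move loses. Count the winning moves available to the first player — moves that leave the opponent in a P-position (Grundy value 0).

3

All stacks use S = {1, 5, 6}:
n :  0  1  2  3  4  5  6  7  8  9 10 11
G :  0  1  0  1  0  1  2  3  2  3  2  0
Stack A: G(10) = 2.
Stack B: G(11) = 0.
Combined Grundy value = 2 ⊕ 0 = 2.
A winning move leaves total XOR = 0, i.e. changes one component's Grundy value g to g ⊕ X where X is the current total.
Stack A: need g' = 2⊕2 = 0. Options: 10−1→G=3, 10−5→G=1, 10−6→G=0. Hits: 1.
Stack B: need g' = 0⊕2 = 2. Options: 11−1→G=2, 11−5→G=2, 11−6→G=1. Hits: 2.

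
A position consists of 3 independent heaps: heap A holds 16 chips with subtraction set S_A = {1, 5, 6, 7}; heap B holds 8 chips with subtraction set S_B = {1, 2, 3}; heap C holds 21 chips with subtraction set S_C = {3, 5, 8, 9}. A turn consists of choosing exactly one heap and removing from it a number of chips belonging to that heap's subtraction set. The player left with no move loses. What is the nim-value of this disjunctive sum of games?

3

Heap A, S = {1, 5, 6, 7}:
G(0) = 0
G(1) = mex{0} = 1
G(2) = mex{1} = 0
G(3) = mex{0} = 1
G(4) = mex{1} = 0
G(5) = mex{0,0} = 1
G(6) = mex{1,1,0} = 2
G(7) = mex{2,0,1,0} = 3
G(8) = mex{3,1,0,1} = 2
G(9) = mex{2,0,1,0} = 3
G(10) = mex{3,1,0,1} = 2
G(11) = mex{2,2,1,0} = 3
G(12) = mex{3,3,2,1} = 0
G(13) = mex{0,2,3,2} = 1
G(14) = mex{1,3,2,3} = 0
G(15) = mex{0,2,3,2} = 1
G(16) = mex{1,3,2,3} = 0
G_A(16) = 0.
Heap B, S = {1, 2, 3}:
n : 0 1 2 3 4 5 6 7 8
G : 0 1 2 3 0 1 2 3 0
G_B(8) = 0.
Heap C, S = {3, 5, 8, 9}:
n :  0  1  2  3  4  5  6  7  8  9 10 11 12 13 14 15 16 17 18 19 20 21
G :  0  0  0  1  1  1  2  2  2  3  3  3  0  0  0  1  1  1  2  2  2  3
G_C(21) = 3.
Combined Grundy value = 0 ⊕ 0 ⊕ 3 = 3.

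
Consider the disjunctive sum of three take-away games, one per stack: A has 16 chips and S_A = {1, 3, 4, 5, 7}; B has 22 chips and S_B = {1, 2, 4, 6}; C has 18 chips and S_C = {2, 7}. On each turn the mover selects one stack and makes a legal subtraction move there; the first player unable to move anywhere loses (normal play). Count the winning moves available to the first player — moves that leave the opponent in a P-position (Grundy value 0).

3

Stack A, S = {1, 3, 4, 5, 7}:
n :  0  1  2  3  4  5  6  7  8  9 10 11 12 13 14 15 16
G :  0  1  0  1  2  3  2  3  0  1  0  1  2  3  2  3  0
G_A(16) = 0.
Stack B, S = {1, 2, 4, 6}:
n :  0  1  2  3  4  5  6  7  8  9 10 11 12 13 14 15 16 17 18 19 20 21 22
G :  0  1  2  0  1  2  3  4  0  1  2  0  1  2  3  4  0  1  2  0  1  2  3
G_B(22) = 3.
Stack C, S = {2, 7}:
n :  0  1  2  3  4  5  6  7  8  9 10 11 12 13 14 15 16 17 18
G :  0  0  1  1  0  0  1  1  2  0  0  1  1  0  0  1  1  2  0
G_C(18) = 0.
Combined Grundy value = 0 ⊕ 3 ⊕ 0 = 3.
A winning move leaves total XOR = 0, i.e. changes one component's Grundy value g to g ⊕ X where X is the current total.
Stack A: need g' = 0⊕3 = 3. Options: 16−1→G=3, 16−3→G=3, 16−4→G=2, 16−5→G=1, 16−7→G=1. Hits: 2.
Stack B: need g' = 3⊕3 = 0. Options: 22−1→G=2, 22−2→G=1, 22−4→G=2, 22−6→G=0. Hits: 1.
Stack C: need g' = 0⊕3 = 3. Options: 18−2→G=1, 18−7→G=1. Hits: 0.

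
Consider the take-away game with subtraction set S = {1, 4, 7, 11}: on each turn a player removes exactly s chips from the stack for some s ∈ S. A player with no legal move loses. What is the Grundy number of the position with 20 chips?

0

G(0) = 0
G(1) = mex{0} = 1
G(2) = mex{1} = 0
G(3) = mex{0} = 1
G(4) = mex{1,0} = 2
G(5) = mex{2,1} = 0
G(6) = mex{0,0} = 1
G(7) = mex{1,1,0} = 2
G(8) = mex{2,2,1} = 0
G(9) = mex{0,0,0} = 1
G(10) = mex{1,1,1} = 0
G(11) = mex{0,2,2,0} = 1
G(12) = mex{1,0,0,1} = 2
G(13) = mex{2,1,1,0} = 3
G(14) = mex{3,0,2,1} = 4
G(15) = mex{4,1,0,2} = 3
G(16) = mex{3,2,1,0} = 4
G(17) = mex{4,3,0,1} = 2
G(18) = mex{2,4,1,2} = 0
G(19) = mex{0,3,2,0} = 1
G(20) = mex{1,4,3,1} = 0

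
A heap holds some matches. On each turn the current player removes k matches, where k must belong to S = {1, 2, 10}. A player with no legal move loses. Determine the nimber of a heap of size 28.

1

n :  0  1  2  3  4  5  6  7  8  9 10 11 12 13 14 15 16 17 18 19 20 21 22 23 24 25 26 27 28
G :  0  1  2  0  1  2  0  1  2  0  1  2  0  1  2  0  1  2  0  1  2  0  1  2  0  1  2  0  1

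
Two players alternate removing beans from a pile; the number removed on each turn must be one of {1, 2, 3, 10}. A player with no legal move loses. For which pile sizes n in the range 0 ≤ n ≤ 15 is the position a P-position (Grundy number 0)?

n :  0  1  2  3  4  5  6  7  8  9 10 11 12 13 14 15
G :  0  1  2  3  0  1  2  3  0  1  2  3  0  1  2  3
P-positions are exactly the n with G(n) = 0.

0, 4, 8, 12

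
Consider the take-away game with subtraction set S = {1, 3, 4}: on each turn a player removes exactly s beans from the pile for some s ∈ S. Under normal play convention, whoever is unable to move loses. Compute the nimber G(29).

1

n :  0  1  2  3  4  5  6  7  8  9 10 11 12 13 14 15 16 17 18 19 20 21 22 23 24 25 26 27 28 29
G :  0  1  0  1  2  3  2  0  1  0  1  2  3  2  0  1  0  1  2  3  2  0  1  0  1  2  3  2  0  1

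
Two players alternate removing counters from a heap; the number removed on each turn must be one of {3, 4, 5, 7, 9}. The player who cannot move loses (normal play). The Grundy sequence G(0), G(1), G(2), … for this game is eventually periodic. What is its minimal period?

n :  0  1  2  3  4  5  6  7  8  9 10 11 12 13 14 15 16 17 18 19 20 21 22 23 24 25
G :  0  0  0  1  1  1  2  2  2  3  3  3  0  0  0  1  1  1  2  2  2  3  3  3  0  0
G(n+12) = G(n) holds for n = 0,…,8 (a full window of length max(S) = 9), so the sequence is purely periodic with period 12.

12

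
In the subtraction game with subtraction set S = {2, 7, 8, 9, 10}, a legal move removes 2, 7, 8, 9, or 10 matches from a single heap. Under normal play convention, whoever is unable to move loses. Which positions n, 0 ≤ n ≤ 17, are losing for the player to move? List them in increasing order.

n :  0  1  2  3  4  5  6  7  8  9 10 11 12 13 14 15 16 17
G :  0  0  1  1  0  0  1  1  2  2  3  3  2  2  3  3  0  0
P-positions are exactly the n with G(n) = 0.

0, 1, 4, 5, 16, 17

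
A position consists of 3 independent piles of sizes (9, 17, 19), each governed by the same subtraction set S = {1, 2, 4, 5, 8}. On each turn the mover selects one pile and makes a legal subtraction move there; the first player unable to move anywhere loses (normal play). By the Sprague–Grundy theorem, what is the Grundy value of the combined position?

3

All piles use S = {1, 2, 4, 5, 8}:
G(0) = 0
G(1) = mex{0} = 1
G(2) = mex{1,0} = 2
G(3) = mex{2,1} = 0
G(4) = mex{0,2,0} = 1
G(5) = mex{1,0,1,0} = 2
G(6) = mex{2,1,2,1} = 0
G(7) = mex{0,2,0,2} = 1
G(8) = mex{1,0,1,0,0} = 2
G(9) = mex{2,1,2,1,1} = 0
G(10) = mex{0,2,0,2,2} = 1
G(11) = mex{1,0,1,0,0} = 2
G(12) = mex{2,1,2,1,1} = 0
G(13) = mex{0,2,0,2,2} = 1
G(14) = mex{1,0,1,0,0} = 2
G(15) = mex{2,1,2,1,1} = 0
G(16) = mex{0,2,0,2,2} = 1
G(17) = mex{1,0,1,0,0} = 2
G(18) = mex{2,1,2,1,1} = 0
G(19) = mex{0,2,0,2,2} = 1
Pile A: G(9) = 0.
Pile B: G(17) = 2.
Pile C: G(19) = 1.
Combined Grundy value = 0 ⊕ 2 ⊕ 1 = 3.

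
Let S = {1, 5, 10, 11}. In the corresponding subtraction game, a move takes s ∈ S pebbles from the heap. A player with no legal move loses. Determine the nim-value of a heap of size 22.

G(0) = 0
G(1) = mex{0} = 1
G(2) = mex{1} = 0
G(3) = mex{0} = 1
G(4) = mex{1} = 0
G(5) = mex{0,0} = 1
G(6) = mex{1,1} = 0
G(7) = mex{0,0} = 1
G(8) = mex{1,1} = 0
G(9) = mex{0,0} = 1
G(10) = mex{1,1,0} = 2
G(11) = mex{2,0,1,0} = 3
G(12) = mex{3,1,0,1} = 2
G(13) = mex{2,0,1,0} = 3
G(14) = mex{3,1,0,1} = 2
G(15) = mex{2,2,1,0} = 3
G(16) = mex{3,3,0,1} = 2
G(17) = mex{2,2,1,0} = 3
G(18) = mex{3,3,0,1} = 2
G(19) = mex{2,2,1,0} = 3
G(20) = mex{3,3,2,1} = 0
G(21) = mex{0,2,3,2} = 1
G(22) = mex{1,3,2,3} = 0

0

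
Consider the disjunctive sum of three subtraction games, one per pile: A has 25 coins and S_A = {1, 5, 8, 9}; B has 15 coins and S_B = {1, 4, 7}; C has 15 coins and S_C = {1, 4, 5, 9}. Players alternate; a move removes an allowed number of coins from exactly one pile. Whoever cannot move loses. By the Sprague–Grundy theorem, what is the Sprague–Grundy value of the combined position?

Pile A, S = {1, 5, 8, 9}:
n :  0  1  2  3  4  5  6  7  8  9 10 11 12 13 14 15 16 17 18 19 20 21 22 23 24 25
G :  0  1  0  1  0  1  0  1  2  3  2  3  2  3  2  3  0  1  0  1  0  1  0  1  2  3
G_A(25) = 3.
Pile B, S = {1, 4, 7}:
n :  0  1  2  3  4  5  6  7  8  9 10 11 12 13 14 15
G :  0  1  0  1  2  0  1  2  0  1  0  1  2  0  1  2
G_B(15) = 2.
Pile C, S = {1, 4, 5, 9}:
G(0) = 0
G(1) = mex{0} = 1
G(2) = mex{1} = 0
G(3) = mex{0} = 1
G(4) = mex{1,0} = 2
G(5) = mex{2,1,0} = 3
G(6) = mex{3,0,1} = 2
G(7) = mex{2,1,0} = 3
G(8) = mex{3,2,1} = 0
G(9) = mex{0,3,2,0} = 1
G(10) = mex{1,2,3,1} = 0
G(11) = mex{0,3,2,0} = 1
G(12) = mex{1,0,3,1} = 2
G(13) = mex{2,1,0,2} = 3
G(14) = mex{3,0,1,3} = 2
G(15) = mex{2,1,0,2} = 3
G_C(15) = 3.
Combined Grundy value = 3 ⊕ 2 ⊕ 3 = 2.

2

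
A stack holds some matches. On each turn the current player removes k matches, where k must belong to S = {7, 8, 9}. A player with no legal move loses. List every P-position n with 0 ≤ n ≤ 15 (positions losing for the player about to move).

n :  0  1  2  3  4  5  6  7  8  9 10 11 12 13 14 15
G :  0  0  0  0  0  0  0  1  1  1  1  1  1  1  2  2
P-positions are exactly the n with G(n) = 0.

0, 1, 2, 3, 4, 5, 6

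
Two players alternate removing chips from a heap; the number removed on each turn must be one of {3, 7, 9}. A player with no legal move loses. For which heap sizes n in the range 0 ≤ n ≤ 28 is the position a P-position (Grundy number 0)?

n :  0  1  2  3  4  5  6  7  8  9 10 11 12 13 14 15 16 17 18 19 20 21 22 23 24 25 26 27 28
G :  0  0  0  1  1  1  0  2  2  1  3  3  0  2  0  1  0  1  0  1  0  1  0  1  0  1  0  1  0
P-positions are exactly the n with G(n) = 0.

0, 1, 2, 6, 12, 14, 16, 18, 20, 22, 24, 26, 28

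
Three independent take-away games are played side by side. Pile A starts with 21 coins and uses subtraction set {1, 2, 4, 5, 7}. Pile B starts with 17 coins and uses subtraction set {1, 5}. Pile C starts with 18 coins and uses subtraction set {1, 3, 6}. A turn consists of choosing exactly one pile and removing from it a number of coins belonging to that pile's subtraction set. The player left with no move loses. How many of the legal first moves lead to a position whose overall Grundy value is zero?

5

Pile A, S = {1, 2, 4, 5, 7}:
n :  0  1  2  3  4  5  6  7  8  9 10 11 12 13 14 15 16 17 18 19 20 21
G :  0  1  2  0  1  2  0  1  2  0  1  2  0  1  2  0  1  2  0  1  2  0
G_A(21) = 0.
Pile B, S = {1, 5}:
G(0) = 0
G(1) = mex{0} = 1
G(2) = mex{1} = 0
G(3) = mex{0} = 1
G(4) = mex{1} = 0
G(5) = mex{0,0} = 1
G(6) = mex{1,1} = 0
G(7) = mex{0,0} = 1
G(8) = mex{1,1} = 0
G(9) = mex{0,0} = 1
G(10) = mex{1,1} = 0
G(11) = mex{0,0} = 1
G(12) = mex{1,1} = 0
G(13) = mex{0,0} = 1
G(14) = mex{1,1} = 0
G(15) = mex{0,0} = 1
G(16) = mex{1,1} = 0
G(17) = mex{0,0} = 1
G_B(17) = 1.
Pile C, S = {1, 3, 6}:
G(0) = 0
G(1) = mex{0} = 1
G(2) = mex{1} = 0
G(3) = mex{0,0} = 1
G(4) = mex{1,1} = 0
G(5) = mex{0,0} = 1
G(6) = mex{1,1,0} = 2
G(7) = mex{2,0,1} = 3
G(8) = mex{3,1,0} = 2
G(9) = mex{2,2,1} = 0
G(10) = mex{0,3,0} = 1
G(11) = mex{1,2,1} = 0
G(12) = mex{0,0,2} = 1
G(13) = mex{1,1,3} = 0
G(14) = mex{0,0,2} = 1
G(15) = mex{1,1,0} = 2
G(16) = mex{2,0,1} = 3
G(17) = mex{3,1,0} = 2
G(18) = mex{2,2,1} = 0
G_C(18) = 0.
Combined Grundy value = 0 ⊕ 1 ⊕ 0 = 1.
A winning move leaves total XOR = 0, i.e. changes one component's Grundy value g to g ⊕ X where X is the current total.
Pile A: need g' = 0⊕1 = 1. Options: 21−1→G=2, 21−2→G=1, 21−4→G=2, 21−5→G=1, 21−7→G=2. Hits: 2.
Pile B: need g' = 1⊕1 = 0. Options: 17−1→G=0, 17−5→G=0. Hits: 2.
Pile C: need g' = 0⊕1 = 1. Options: 18−1→G=2, 18−3→G=2, 18−6→G=1. Hits: 1.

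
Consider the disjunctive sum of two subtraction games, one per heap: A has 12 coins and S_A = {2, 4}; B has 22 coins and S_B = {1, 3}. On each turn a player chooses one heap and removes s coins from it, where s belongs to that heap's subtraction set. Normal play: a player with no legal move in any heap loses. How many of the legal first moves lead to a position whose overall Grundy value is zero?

0

Heap A, S = {2, 4}:
G(0) = 0
G(1) = mex{} = 0
G(2) = mex{0} = 1
G(3) = mex{0} = 1
G(4) = mex{1,0} = 2
G(5) = mex{1,0} = 2
G(6) = mex{2,1} = 0
G(7) = mex{2,1} = 0
G(8) = mex{0,2} = 1
G(9) = mex{0,2} = 1
G(10) = mex{1,0} = 2
G(11) = mex{1,0} = 2
G(12) = mex{2,1} = 0
G_A(12) = 0.
Heap B, S = {1, 3}:
G(0) = 0
G(1) = mex{0} = 1
G(2) = mex{1} = 0
G(3) = mex{0,0} = 1
G(4) = mex{1,1} = 0
G(5) = mex{0,0} = 1
G(6) = mex{1,1} = 0
G(7) = mex{0,0} = 1
G(8) = mex{1,1} = 0
G(9) = mex{0,0} = 1
G(10) = mex{1,1} = 0
G(11) = mex{0,0} = 1
G(12) = mex{1,1} = 0
G(13) = mex{0,0} = 1
G(14) = mex{1,1} = 0
G(15) = mex{0,0} = 1
G(16) = mex{1,1} = 0
G(17) = mex{0,0} = 1
G(18) = mex{1,1} = 0
G(19) = mex{0,0} = 1
G(20) = mex{1,1} = 0
G(21) = mex{0,0} = 1
G(22) = mex{1,1} = 0
G_B(22) = 0.
Combined Grundy value = 0 ⊕ 0 = 0.
A winning move leaves total XOR = 0, i.e. changes one component's Grundy value g to g ⊕ X where X is the current total.
Heap A: target g' = 0⊕0 = 0, but every legal move changes the Grundy value (mex property), so 0 moves.
Heap B: target g' = 0⊕0 = 0, but every legal move changes the Grundy value (mex property), so 0 moves.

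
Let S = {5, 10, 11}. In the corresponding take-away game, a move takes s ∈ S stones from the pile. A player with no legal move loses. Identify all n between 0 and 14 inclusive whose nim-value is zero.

n :  0  1  2  3  4  5  6  7  8  9 10 11 12 13 14
G :  0  0  0  0  0  1  1  1  1  1  2  2  2  2  2
P-positions are exactly the n with G(n) = 0.

0, 1, 2, 3, 4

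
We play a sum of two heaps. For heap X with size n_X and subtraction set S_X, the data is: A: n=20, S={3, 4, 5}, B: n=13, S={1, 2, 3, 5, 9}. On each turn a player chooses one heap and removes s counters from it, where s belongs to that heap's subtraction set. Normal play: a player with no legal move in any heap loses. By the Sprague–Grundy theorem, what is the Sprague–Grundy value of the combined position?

Heap A, S = {3, 4, 5}:
n :  0  1  2  3  4  5  6  7  8  9 10 11 12 13 14 15 16 17 18 19 20
G :  0  0  0  1  1  1  2  2  0  0  0  1  1  1  2  2  0  0  0  1  1
G_A(20) = 1.
Heap B, S = {1, 2, 3, 5, 9}:
n :  0  1  2  3  4  5  6  7  8  9 10 11 12 13
G :  0  1  2  3  0  1  2  3  0  1  2  3  0  1
G_B(13) = 1.
Combined Grundy value = 1 ⊕ 1 = 0.

0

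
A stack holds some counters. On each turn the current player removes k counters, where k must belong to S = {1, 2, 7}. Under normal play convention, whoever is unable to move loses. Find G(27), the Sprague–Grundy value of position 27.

G(0) = 0
G(1) = mex{0} = 1
G(2) = mex{1,0} = 2
G(3) = mex{2,1} = 0
G(4) = mex{0,2} = 1
G(5) = mex{1,0} = 2
G(6) = mex{2,1} = 0
G(7) = mex{0,2,0} = 1
G(8) = mex{1,0,1} = 2
G(9) = mex{2,1,2} = 0
G(10) = mex{0,2,0} = 1
G(11) = mex{1,0,1} = 2
G(12) = mex{2,1,2} = 0
G(13) = mex{0,2,0} = 1
G(14) = mex{1,0,1} = 2
G(15) = mex{2,1,2} = 0
G(16) = mex{0,2,0} = 1
G(17) = mex{1,0,1} = 2
G(18) = mex{2,1,2} = 0
G(19) = mex{0,2,0} = 1
G(20) = mex{1,0,1} = 2
G(21) = mex{2,1,2} = 0
G(22) = mex{0,2,0} = 1
G(23) = mex{1,0,1} = 2
G(24) = mex{2,1,2} = 0
G(25) = mex{0,2,0} = 1
G(26) = mex{1,0,1} = 2
G(27) = mex{2,1,2} = 0

0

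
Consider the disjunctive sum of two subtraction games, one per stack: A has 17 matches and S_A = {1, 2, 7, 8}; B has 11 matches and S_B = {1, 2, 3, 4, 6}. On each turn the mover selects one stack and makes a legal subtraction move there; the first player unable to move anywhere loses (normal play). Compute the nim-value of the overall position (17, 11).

Stack A, S = {1, 2, 7, 8}:
n :  0  1  2  3  4  5  6  7  8  9 10 11 12 13 14 15 16 17
G :  0  1  2  0  1  2  0  1  2  0  1  2  0  1  2  0  1  2
G_A(17) = 2.
Stack B, S = {1, 2, 3, 4, 6}:
n :  0  1  2  3  4  5  6  7  8  9 10 11
G :  0  1  2  3  4  0  1  2  3  4  0  1
G_B(11) = 1.
Combined Grundy value = 2 ⊕ 1 = 3.

3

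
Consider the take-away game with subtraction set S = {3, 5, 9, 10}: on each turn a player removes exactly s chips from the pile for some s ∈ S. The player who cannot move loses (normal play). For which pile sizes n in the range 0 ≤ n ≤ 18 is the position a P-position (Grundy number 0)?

G(0) = 0
G(1) = mex{} = 0
G(2) = mex{} = 0
G(3) = mex{0} = 1
G(4) = mex{0} = 1
G(5) = mex{0,0} = 1
G(6) = mex{1,0} = 2
G(7) = mex{1,0} = 2
G(8) = mex{1,1} = 0
G(9) = mex{2,1,0} = 3
G(10) = mex{2,1,0,0} = 3
G(11) = mex{0,2,0,0} = 1
G(12) = mex{3,2,1,0} = 4
G(13) = mex{3,0,1,1} = 2
G(14) = mex{1,3,1,1} = 0
G(15) = mex{4,3,2,1} = 0
G(16) = mex{2,1,2,2} = 0
G(17) = mex{0,4,0,2} = 1
G(18) = mex{0,2,3,0} = 1
P-positions are exactly the n with G(n) = 0.

0, 1, 2, 8, 14, 15, 16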